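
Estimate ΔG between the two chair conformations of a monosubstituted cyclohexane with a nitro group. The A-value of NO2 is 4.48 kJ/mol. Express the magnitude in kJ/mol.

4.48 kJ/mol

A monosubstituted cyclohexane has one chair with the nitro group axial (E = A = 4.48 kJ/mol) and one with it equatorial (E = 0).
ΔE = 4.48 − 0 = 4.48 kJ/mol.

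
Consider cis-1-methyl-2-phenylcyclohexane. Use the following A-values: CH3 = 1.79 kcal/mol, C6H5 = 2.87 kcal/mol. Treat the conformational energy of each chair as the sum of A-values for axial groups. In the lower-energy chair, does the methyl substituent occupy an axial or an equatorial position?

C1 and C2 have opposite parity, so for the cis isomer the two substituents are one axial and one equatorial in each chair.
Chair I (methyl axial, phenyl equatorial): E = 1.79 kcal/mol.
Chair II (methyl equatorial, phenyl axial): E = 2.87 kcal/mol.
Chair I is the more stable (lower-energy) conformer, and in that chair the methyl group is axial.

axial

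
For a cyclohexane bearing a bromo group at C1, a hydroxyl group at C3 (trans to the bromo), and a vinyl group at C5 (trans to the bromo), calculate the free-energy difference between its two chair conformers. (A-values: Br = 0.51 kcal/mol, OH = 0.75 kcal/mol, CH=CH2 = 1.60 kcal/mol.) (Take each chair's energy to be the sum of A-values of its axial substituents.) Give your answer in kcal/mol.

1.84 kcal/mol

Chair I (bromo axial, hydroxyl equatorial, vinyl equatorial): E = 0.51 kcal/mol.
Chair II (bromo equatorial, hydroxyl axial, vinyl axial): E = 2.35 kcal/mol.
ΔE = 2.35 − 0.51 = 1.84 kcal/mol; chair I is more stable.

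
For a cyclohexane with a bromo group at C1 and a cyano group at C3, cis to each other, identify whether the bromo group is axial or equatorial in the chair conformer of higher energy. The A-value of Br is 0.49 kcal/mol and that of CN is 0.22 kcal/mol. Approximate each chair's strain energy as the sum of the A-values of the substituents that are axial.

axial

C1 and C3 have the same parity, so for the cis isomer the two substituents are e,e in one chair and a,a in the other.
Chair I (bromo axial, cyano axial): E = 0.71 kcal/mol.
Chair II (bromo equatorial, cyano equatorial): E = 0.00 kcal/mol.
Chair I is the less stable (higher-energy) conformer, and in that chair the bromo group is axial.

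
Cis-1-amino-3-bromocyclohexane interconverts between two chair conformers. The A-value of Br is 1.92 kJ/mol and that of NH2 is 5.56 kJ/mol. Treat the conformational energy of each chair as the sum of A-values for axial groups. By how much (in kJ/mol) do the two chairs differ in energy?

C1 and C3 have the same parity, so for the cis isomer the two substituents are e,e in one chair and a,a in the other.
Chair I (bromo axial, amino axial): E = 7.48 kJ/mol.
Chair II (bromo equatorial, amino equatorial): E = 0.00 kJ/mol.
ΔE = 7.48 − 0.00 = 7.48 kJ/mol; chair II is more stable.

7.48 kJ/mol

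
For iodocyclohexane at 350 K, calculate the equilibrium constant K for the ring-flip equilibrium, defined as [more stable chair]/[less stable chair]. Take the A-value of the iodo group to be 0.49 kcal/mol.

K ≈ 2.02

One chair has the iodo group axial (E = 0.49 kcal/mol) and the other has it equatorial (E = 0).
ΔG = 0.49 kcal/mol between the two chairs.
K = exp(ΔG/RT) with R = 1.987×10⁻³ kcal mol⁻¹ K⁻¹ and T = 350 K gives K ≈ 2.02.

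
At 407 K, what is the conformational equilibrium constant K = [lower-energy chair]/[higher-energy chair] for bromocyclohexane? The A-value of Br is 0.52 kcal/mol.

One chair has the bromo group axial (E = 0.52 kcal/mol) and the other has it equatorial (E = 0).
ΔG = 0.52 kcal/mol between the two chairs.
K = exp(ΔG/RT) with R = 1.987×10⁻³ kcal mol⁻¹ K⁻¹ and T = 407 K gives K ≈ 1.9.

K ≈ 1.90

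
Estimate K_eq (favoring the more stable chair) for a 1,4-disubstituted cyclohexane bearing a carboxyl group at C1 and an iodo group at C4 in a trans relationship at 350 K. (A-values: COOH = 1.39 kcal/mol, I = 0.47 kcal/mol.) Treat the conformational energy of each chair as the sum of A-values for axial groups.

C1 and C4 have opposite parity, so for the trans isomer the two substituents are e,e in one chair and a,a in the other.
Chair I (carboxyl axial, iodo axial): E = 1.86 kcal/mol; chair II (carboxyl equatorial, iodo equatorial): E = 0.00 kcal/mol.
ΔG = 1.86 kcal/mol between the two chairs.
K = exp(ΔG/RT) with R = 1.987×10⁻³ kcal mol⁻¹ K⁻¹ and T = 350 K gives K ≈ 14.5.

K ≈ 14.5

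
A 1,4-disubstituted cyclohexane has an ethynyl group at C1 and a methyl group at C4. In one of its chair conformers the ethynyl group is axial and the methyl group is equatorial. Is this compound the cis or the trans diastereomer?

cis

C1 and C4 have opposite parity, so their axial bonds point in opposite directions.
With opposite-parity carbons, two substituents on the same face are one axial and one equatorial; opposite faces give both axial or both equatorial.
Here the groups are axial/equatorial → same face → cis.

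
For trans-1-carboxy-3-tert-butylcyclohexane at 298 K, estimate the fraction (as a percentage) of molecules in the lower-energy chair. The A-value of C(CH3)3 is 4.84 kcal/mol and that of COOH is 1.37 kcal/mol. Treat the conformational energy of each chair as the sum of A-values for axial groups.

C1 and C3 have the same parity, so for the trans isomer the two substituents are one axial and one equatorial in each chair.
Chair I (tert-butyl axial, carboxyl equatorial): E = 4.84 kcal/mol; chair II (tert-butyl equatorial, carboxyl axial): E = 1.37 kcal/mol.
ΔG = 3.47 kcal/mol between the two chairs.
K = exp(ΔG/RT) with R = 1.987×10⁻³ kcal mol⁻¹ K⁻¹ and T = 298 K gives K ≈ 351.
Fraction in the lower-energy chair = K/(K+1) = 99.7%.

99.7%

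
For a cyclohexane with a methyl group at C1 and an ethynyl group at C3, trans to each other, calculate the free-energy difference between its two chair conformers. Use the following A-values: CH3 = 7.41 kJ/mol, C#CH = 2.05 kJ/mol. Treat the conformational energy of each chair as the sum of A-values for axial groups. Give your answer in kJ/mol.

5.36 kJ/mol

C1 and C3 have the same parity, so for the trans isomer the two substituents are one axial and one equatorial in each chair.
Chair I (methyl axial, ethynyl equatorial): E = 7.41 kJ/mol.
Chair II (methyl equatorial, ethynyl axial): E = 2.05 kJ/mol.
ΔE = 7.41 − 2.05 = 5.36 kJ/mol; chair II is more stable.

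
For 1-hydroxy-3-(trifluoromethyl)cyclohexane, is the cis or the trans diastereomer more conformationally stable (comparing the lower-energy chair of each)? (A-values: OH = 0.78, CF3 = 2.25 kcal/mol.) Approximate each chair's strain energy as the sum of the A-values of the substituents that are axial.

At 1,3 positions (parity same): cis → (e,e or a,a); trans → (a,e or e,a).
Best chair for cis: E = 0.00 kcal/mol; best chair for trans: E = 0.78 kcal/mol.
The cis isomer is lower by 0.78 kcal/mol.

cis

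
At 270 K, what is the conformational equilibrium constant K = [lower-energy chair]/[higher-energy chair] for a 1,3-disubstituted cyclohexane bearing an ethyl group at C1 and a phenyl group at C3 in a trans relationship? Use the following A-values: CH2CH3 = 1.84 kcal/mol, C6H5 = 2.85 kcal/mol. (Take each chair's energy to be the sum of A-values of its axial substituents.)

K ≈ 6.57

C1 and C3 have the same parity, so for the trans isomer the two substituents are one axial and one equatorial in each chair.
Chair I (ethyl axial, phenyl equatorial): E = 1.84 kcal/mol; chair II (ethyl equatorial, phenyl axial): E = 2.85 kcal/mol.
ΔG = 1.01 kcal/mol between the two chairs.
K = exp(ΔG/RT) with R = 1.987×10⁻³ kcal mol⁻¹ K⁻¹ and T = 270 K gives K ≈ 6.57.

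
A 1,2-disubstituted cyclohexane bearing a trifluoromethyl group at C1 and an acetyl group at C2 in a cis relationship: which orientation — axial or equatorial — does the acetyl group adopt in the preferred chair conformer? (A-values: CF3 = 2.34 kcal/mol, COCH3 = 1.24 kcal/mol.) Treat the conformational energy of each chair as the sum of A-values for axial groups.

C1 and C2 have opposite parity, so for the cis isomer the two substituents are one axial and one equatorial in each chair.
Chair I (trifluoromethyl axial, acetyl equatorial): E = 2.34 kcal/mol.
Chair II (trifluoromethyl equatorial, acetyl axial): E = 1.24 kcal/mol.
Chair II is the more stable (lower-energy) conformer, and in that chair the acetyl group is axial.

axial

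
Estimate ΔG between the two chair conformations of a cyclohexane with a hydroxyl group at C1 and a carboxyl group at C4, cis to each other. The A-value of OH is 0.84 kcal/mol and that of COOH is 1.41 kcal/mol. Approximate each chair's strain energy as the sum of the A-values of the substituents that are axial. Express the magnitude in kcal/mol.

C1 and C4 have opposite parity, so for the cis isomer the two substituents are one axial and one equatorial in each chair.
Chair I (hydroxyl axial, carboxyl equatorial): E = 0.84 kcal/mol.
Chair II (hydroxyl equatorial, carboxyl axial): E = 1.41 kcal/mol.
ΔE = 1.41 − 0.84 = 0.57 kcal/mol; chair I is more stable.

0.57 kcal/mol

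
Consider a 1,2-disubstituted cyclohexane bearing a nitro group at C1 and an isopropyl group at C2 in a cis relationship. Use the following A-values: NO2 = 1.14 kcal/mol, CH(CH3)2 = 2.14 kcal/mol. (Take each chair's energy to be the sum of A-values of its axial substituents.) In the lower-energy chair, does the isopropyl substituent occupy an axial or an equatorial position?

C1 and C2 have opposite parity, so for the cis isomer the two substituents are one axial and one equatorial in each chair.
Chair I (nitro axial, isopropyl equatorial): E = 1.14 kcal/mol.
Chair II (nitro equatorial, isopropyl axial): E = 2.14 kcal/mol.
Chair I is the more stable (lower-energy) conformer, and in that chair the isopropyl group is equatorial.

equatorial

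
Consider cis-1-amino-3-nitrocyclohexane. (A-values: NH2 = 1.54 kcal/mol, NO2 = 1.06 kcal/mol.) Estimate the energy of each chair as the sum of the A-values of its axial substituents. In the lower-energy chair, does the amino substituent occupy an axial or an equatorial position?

equatorial

C1 and C3 have the same parity, so for the cis isomer the two substituents are e,e in one chair and a,a in the other.
Chair I (amino axial, nitro axial): E = 2.60 kcal/mol.
Chair II (amino equatorial, nitro equatorial): E = 0.00 kcal/mol.
Chair II is the more stable (lower-energy) conformer, and in that chair the amino group is equatorial.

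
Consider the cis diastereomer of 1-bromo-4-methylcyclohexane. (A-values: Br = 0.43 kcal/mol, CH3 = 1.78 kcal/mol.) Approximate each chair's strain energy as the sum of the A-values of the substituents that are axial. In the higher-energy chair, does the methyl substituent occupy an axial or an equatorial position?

C1 and C4 have opposite parity, so for the cis isomer the two substituents are one axial and one equatorial in each chair.
Chair I (bromo axial, methyl equatorial): E = 0.43 kcal/mol.
Chair II (bromo equatorial, methyl axial): E = 1.78 kcal/mol.
Chair II is the less stable (higher-energy) conformer, and in that chair the methyl group is axial.

axial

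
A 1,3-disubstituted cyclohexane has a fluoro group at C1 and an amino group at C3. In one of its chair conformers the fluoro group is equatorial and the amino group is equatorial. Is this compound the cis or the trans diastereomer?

cis

C1 and C3 have the same parity, so their axial bonds point in the same direction.
With same-parity carbons, two substituents on the same face are both axial or both equatorial; opposite faces give one of each.
Here the groups are equatorial/equatorial → same face → cis.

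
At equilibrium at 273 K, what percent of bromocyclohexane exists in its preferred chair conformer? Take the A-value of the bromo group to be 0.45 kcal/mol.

69.6%

One chair has the bromo group axial (E = 0.45 kcal/mol) and the other has it equatorial (E = 0).
ΔG = 0.45 kcal/mol between the two chairs.
K = exp(ΔG/RT) with R = 1.987×10⁻³ kcal mol⁻¹ K⁻¹ and T = 273 K gives K ≈ 2.29.
Fraction in the lower-energy chair = K/(K+1) = 69.6%.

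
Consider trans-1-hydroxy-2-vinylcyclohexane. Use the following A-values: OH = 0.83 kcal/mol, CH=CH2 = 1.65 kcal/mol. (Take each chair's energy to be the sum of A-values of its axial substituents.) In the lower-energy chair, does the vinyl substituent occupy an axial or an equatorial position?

C1 and C2 have opposite parity, so for the trans isomer the two substituents are e,e in one chair and a,a in the other.
Chair I (hydroxyl axial, vinyl axial): E = 2.48 kcal/mol.
Chair II (hydroxyl equatorial, vinyl equatorial): E = 0.00 kcal/mol.
Chair II is the more stable (lower-energy) conformer, and in that chair the vinyl group is equatorial.

equatorial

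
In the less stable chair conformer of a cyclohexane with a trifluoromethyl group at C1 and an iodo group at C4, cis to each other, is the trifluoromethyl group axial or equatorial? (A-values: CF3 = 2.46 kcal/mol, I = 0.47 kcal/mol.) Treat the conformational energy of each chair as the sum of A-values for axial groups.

C1 and C4 have opposite parity, so for the cis isomer the two substituents are one axial and one equatorial in each chair.
Chair I (trifluoromethyl axial, iodo equatorial): E = 2.46 kcal/mol.
Chair II (trifluoromethyl equatorial, iodo axial): E = 0.47 kcal/mol.
Chair I is the less stable (higher-energy) conformer, and in that chair the trifluoromethyl group is axial.

axial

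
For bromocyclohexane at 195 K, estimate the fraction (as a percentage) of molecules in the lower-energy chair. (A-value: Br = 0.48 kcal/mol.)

One chair has the bromo group axial (E = 0.48 kcal/mol) and the other has it equatorial (E = 0).
ΔG = 0.48 kcal/mol between the two chairs.
K = exp(ΔG/RT) with R = 1.987×10⁻³ kcal mol⁻¹ K⁻¹ and T = 195 K gives K ≈ 3.45.
Fraction in the lower-energy chair = K/(K+1) = 77.5%.

77.5%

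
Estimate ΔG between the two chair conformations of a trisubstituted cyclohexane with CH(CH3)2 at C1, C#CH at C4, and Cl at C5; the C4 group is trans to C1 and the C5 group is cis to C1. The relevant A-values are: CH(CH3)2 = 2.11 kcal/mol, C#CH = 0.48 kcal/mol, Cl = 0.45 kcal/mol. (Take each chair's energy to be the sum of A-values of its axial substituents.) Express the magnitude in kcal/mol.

3.04 kcal/mol

Chair I (isopropyl axial, ethynyl axial, chloro axial): E = 3.04 kcal/mol.
Chair II (isopropyl equatorial, ethynyl equatorial, chloro equatorial): E = 0.00 kcal/mol.
ΔE = 3.04 − 0.00 = 3.04 kcal/mol; chair II is more stable.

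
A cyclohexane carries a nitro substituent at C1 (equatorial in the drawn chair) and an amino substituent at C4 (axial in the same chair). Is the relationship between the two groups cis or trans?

C1 and C4 have opposite parity, so their axial bonds point in opposite directions.
With opposite-parity carbons, two substituents on the same face are one axial and one equatorial; opposite faces give both axial or both equatorial.
Here the groups are equatorial/axial → same face → cis.

cis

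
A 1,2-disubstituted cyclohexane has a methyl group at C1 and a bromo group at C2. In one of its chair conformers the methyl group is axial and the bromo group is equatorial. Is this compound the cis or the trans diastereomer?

C1 and C2 have opposite parity, so their axial bonds point in opposite directions.
With opposite-parity carbons, two substituents on the same face are one axial and one equatorial; opposite faces give both axial or both equatorial.
Here the groups are axial/equatorial → same face → cis.

cis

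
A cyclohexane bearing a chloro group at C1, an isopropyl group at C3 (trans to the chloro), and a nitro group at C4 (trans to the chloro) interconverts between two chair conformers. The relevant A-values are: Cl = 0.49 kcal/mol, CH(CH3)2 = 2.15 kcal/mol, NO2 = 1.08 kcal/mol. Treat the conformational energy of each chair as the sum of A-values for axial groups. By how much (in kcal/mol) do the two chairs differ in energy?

Chair I (chloro axial, isopropyl equatorial, nitro axial): E = 1.57 kcal/mol.
Chair II (chloro equatorial, isopropyl axial, nitro equatorial): E = 2.15 kcal/mol.
ΔE = 2.15 − 1.57 = 0.58 kcal/mol; chair I is more stable.

0.58 kcal/mol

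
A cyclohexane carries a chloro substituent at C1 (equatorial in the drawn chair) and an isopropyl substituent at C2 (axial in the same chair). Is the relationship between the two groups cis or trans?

cis

C1 and C2 have opposite parity, so their axial bonds point in opposite directions.
With opposite-parity carbons, two substituents on the same face are one axial and one equatorial; opposite faces give both axial or both equatorial.
Here the groups are equatorial/axial → same face → cis.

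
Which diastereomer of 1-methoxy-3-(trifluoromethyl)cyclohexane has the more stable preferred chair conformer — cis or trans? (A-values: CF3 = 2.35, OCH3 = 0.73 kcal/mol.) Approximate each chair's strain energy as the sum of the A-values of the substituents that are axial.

cis

At 1,3 positions (parity same): cis → (e,e or a,a); trans → (a,e or e,a).
Best chair for cis: E = 0.00 kcal/mol; best chair for trans: E = 0.73 kcal/mol.
The cis isomer is lower by 0.73 kcal/mol.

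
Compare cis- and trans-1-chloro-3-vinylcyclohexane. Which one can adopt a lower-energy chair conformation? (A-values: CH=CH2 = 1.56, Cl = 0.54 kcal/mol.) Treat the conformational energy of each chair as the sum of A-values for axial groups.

cis

At 1,3 positions (parity same): cis → (e,e or a,a); trans → (a,e or e,a).
Best chair for cis: E = 0.00 kcal/mol; best chair for trans: E = 0.54 kcal/mol.
The cis isomer is lower by 0.54 kcal/mol.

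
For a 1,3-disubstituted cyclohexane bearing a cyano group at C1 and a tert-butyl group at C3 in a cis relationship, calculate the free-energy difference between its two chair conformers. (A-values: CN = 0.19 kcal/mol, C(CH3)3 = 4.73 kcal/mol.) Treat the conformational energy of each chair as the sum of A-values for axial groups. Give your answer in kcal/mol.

4.92 kcal/mol

C1 and C3 have the same parity, so for the cis isomer the two substituents are e,e in one chair and a,a in the other.
Chair I (cyano axial, tert-butyl axial): E = 4.92 kcal/mol.
Chair II (cyano equatorial, tert-butyl equatorial): E = 0.00 kcal/mol.
ΔE = 4.92 − 0.00 = 4.92 kcal/mol; chair II is more stable.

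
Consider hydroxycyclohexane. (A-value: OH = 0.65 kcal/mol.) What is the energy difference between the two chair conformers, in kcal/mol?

A monosubstituted cyclohexane has one chair with the hydroxyl group axial (E = A = 0.65 kcal/mol) and one with it equatorial (E = 0).
ΔE = 0.65 − 0 = 0.65 kcal/mol.

0.65 kcal/mol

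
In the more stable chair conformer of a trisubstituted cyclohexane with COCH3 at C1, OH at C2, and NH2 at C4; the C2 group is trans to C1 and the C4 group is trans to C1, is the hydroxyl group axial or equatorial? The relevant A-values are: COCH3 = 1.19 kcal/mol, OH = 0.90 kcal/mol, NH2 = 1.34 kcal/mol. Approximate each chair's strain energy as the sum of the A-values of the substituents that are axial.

Chair I (acetyl axial, hydroxyl axial, amino axial): E = 3.43 kcal/mol.
Chair II (acetyl equatorial, hydroxyl equatorial, amino equatorial): E = 0.00 kcal/mol.
Chair II is the more stable (lower-energy) conformer, and in that chair the hydroxyl group is equatorial.

equatorial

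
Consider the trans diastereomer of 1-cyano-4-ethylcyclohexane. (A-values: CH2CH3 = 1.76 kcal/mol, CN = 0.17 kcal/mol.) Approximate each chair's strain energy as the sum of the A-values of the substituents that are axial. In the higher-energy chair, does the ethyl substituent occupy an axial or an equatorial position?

axial

C1 and C4 have opposite parity, so for the trans isomer the two substituents are e,e in one chair and a,a in the other.
Chair I (ethyl axial, cyano axial): E = 1.93 kcal/mol.
Chair II (ethyl equatorial, cyano equatorial): E = 0.00 kcal/mol.
Chair I is the less stable (higher-energy) conformer, and in that chair the ethyl group is axial.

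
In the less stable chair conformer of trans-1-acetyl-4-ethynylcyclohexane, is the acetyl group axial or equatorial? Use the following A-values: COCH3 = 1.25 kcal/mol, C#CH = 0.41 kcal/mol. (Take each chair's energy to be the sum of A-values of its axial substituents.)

axial

C1 and C4 have opposite parity, so for the trans isomer the two substituents are e,e in one chair and a,a in the other.
Chair I (acetyl axial, ethynyl axial): E = 1.66 kcal/mol.
Chair II (acetyl equatorial, ethynyl equatorial): E = 0.00 kcal/mol.
Chair I is the less stable (higher-energy) conformer, and in that chair the acetyl group is axial.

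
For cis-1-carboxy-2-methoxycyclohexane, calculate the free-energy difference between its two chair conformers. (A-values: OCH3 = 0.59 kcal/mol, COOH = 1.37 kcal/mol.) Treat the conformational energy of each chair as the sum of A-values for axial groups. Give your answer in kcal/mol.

C1 and C2 have opposite parity, so for the cis isomer the two substituents are one axial and one equatorial in each chair.
Chair I (methoxy axial, carboxyl equatorial): E = 0.59 kcal/mol.
Chair II (methoxy equatorial, carboxyl axial): E = 1.37 kcal/mol.
ΔE = 1.37 − 0.59 = 0.78 kcal/mol; chair I is more stable.

0.78 kcal/mol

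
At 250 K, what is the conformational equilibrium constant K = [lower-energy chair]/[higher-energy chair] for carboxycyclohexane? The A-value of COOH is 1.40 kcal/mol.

K ≈ 16.7

One chair has the carboxyl group axial (E = 1.40 kcal/mol) and the other has it equatorial (E = 0).
ΔG = 1.40 kcal/mol between the two chairs.
K = exp(ΔG/RT) with R = 1.987×10⁻³ kcal mol⁻¹ K⁻¹ and T = 250 K gives K ≈ 16.7.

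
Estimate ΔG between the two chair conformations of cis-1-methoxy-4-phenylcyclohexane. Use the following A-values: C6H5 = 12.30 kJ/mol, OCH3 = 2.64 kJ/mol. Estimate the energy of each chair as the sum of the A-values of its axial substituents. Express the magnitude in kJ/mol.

C1 and C4 have opposite parity, so for the cis isomer the two substituents are one axial and one equatorial in each chair.
Chair I (phenyl axial, methoxy equatorial): E = 12.30 kJ/mol.
Chair II (phenyl equatorial, methoxy axial): E = 2.64 kJ/mol.
ΔE = 12.30 − 2.64 = 9.66 kJ/mol; chair II is more stable.

9.66 kJ/mol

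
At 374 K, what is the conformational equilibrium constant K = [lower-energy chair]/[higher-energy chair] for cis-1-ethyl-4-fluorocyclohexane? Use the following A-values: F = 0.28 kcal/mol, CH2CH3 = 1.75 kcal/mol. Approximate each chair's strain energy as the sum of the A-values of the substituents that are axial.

K ≈ 7.23

C1 and C4 have opposite parity, so for the cis isomer the two substituents are one axial and one equatorial in each chair.
Chair I (fluoro axial, ethyl equatorial): E = 0.28 kcal/mol; chair II (fluoro equatorial, ethyl axial): E = 1.75 kcal/mol.
ΔG = 1.47 kcal/mol between the two chairs.
K = exp(ΔG/RT) with R = 1.987×10⁻³ kcal mol⁻¹ K⁻¹ and T = 374 K gives K ≈ 7.23.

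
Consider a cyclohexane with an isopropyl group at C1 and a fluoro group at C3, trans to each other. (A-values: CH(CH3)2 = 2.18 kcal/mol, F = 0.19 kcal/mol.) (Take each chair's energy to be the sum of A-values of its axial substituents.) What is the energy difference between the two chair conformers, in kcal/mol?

1.99 kcal/mol

C1 and C3 have the same parity, so for the trans isomer the two substituents are one axial and one equatorial in each chair.
Chair I (isopropyl axial, fluoro equatorial): E = 2.18 kcal/mol.
Chair II (isopropyl equatorial, fluoro axial): E = 0.19 kcal/mol.
ΔE = 2.18 − 0.19 = 1.99 kcal/mol; chair II is more stable.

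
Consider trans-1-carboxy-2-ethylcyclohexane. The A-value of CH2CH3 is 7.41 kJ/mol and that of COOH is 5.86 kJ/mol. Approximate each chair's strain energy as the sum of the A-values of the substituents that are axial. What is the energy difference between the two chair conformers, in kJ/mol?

C1 and C2 have opposite parity, so for the trans isomer the two substituents are e,e in one chair and a,a in the other.
Chair I (ethyl axial, carboxyl axial): E = 13.27 kJ/mol.
Chair II (ethyl equatorial, carboxyl equatorial): E = 0.00 kJ/mol.
ΔE = 13.27 − 0.00 = 13.27 kJ/mol; chair II is more stable.

13.27 kJ/mol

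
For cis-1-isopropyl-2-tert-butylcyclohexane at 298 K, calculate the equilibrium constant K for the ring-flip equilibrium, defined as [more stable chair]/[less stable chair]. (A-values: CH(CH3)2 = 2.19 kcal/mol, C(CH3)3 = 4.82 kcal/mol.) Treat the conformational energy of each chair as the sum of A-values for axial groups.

C1 and C2 have opposite parity, so for the cis isomer the two substituents are one axial and one equatorial in each chair.
Chair I (isopropyl axial, tert-butyl equatorial): E = 2.19 kcal/mol; chair II (isopropyl equatorial, tert-butyl axial): E = 4.82 kcal/mol.
ΔG = 2.63 kcal/mol between the two chairs.
K = exp(ΔG/RT) with R = 1.987×10⁻³ kcal mol⁻¹ K⁻¹ and T = 298 K gives K ≈ 84.9.

K ≈ 84.9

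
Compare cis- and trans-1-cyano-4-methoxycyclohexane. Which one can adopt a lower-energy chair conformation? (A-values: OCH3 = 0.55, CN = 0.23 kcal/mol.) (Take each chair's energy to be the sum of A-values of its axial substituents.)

trans

At 1,4 positions (parity opposite): cis → (a,e or e,a); trans → (e,e or a,a).
Best chair for cis: E = 0.23 kcal/mol; best chair for trans: E = 0.00 kcal/mol.
The trans isomer is lower by 0.23 kcal/mol.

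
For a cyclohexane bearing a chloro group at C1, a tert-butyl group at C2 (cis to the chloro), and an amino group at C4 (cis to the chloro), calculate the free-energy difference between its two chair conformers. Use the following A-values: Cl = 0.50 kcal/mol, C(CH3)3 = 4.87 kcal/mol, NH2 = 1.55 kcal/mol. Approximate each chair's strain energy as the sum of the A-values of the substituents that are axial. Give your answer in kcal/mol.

Chair I (chloro axial, tert-butyl equatorial, amino equatorial): E = 0.50 kcal/mol.
Chair II (chloro equatorial, tert-butyl axial, amino axial): E = 6.42 kcal/mol.
ΔE = 6.42 − 0.50 = 5.92 kcal/mol; chair I is more stable.

5.92 kcal/mol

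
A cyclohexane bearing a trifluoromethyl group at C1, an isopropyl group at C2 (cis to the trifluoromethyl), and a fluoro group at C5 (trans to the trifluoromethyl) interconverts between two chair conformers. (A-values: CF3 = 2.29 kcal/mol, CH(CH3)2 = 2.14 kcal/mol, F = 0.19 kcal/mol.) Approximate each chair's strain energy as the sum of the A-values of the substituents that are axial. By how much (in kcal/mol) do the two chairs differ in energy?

Chair I (trifluoromethyl axial, isopropyl equatorial, fluoro equatorial): E = 2.29 kcal/mol.
Chair II (trifluoromethyl equatorial, isopropyl axial, fluoro axial): E = 2.33 kcal/mol.
ΔE = 2.33 − 2.29 = 0.04 kcal/mol; chair I is more stable.

0.04 kcal/mol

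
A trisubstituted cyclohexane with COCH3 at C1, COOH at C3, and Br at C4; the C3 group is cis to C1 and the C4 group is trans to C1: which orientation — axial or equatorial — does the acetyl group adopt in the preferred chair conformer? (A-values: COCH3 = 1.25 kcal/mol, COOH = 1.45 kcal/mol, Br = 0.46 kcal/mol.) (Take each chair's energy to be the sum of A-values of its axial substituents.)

equatorial

Chair I (acetyl axial, carboxyl axial, bromo axial): E = 3.16 kcal/mol.
Chair II (acetyl equatorial, carboxyl equatorial, bromo equatorial): E = 0.00 kcal/mol.
Chair II is the more stable (lower-energy) conformer, and in that chair the acetyl group is equatorial.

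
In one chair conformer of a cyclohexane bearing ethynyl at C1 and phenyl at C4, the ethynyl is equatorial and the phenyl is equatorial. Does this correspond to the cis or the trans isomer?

trans

C1 and C4 have opposite parity, so their axial bonds point in opposite directions.
With opposite-parity carbons, two substituents on the same face are one axial and one equatorial; opposite faces give both axial or both equatorial.
Here the groups are equatorial/equatorial → opposite face → trans.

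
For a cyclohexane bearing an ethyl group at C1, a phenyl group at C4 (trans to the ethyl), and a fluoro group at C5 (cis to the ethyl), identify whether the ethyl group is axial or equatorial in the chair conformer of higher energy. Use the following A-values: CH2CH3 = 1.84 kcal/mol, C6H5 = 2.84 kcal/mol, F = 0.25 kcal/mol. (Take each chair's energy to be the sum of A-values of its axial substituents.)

Chair I (ethyl axial, phenyl axial, fluoro axial): E = 4.93 kcal/mol.
Chair II (ethyl equatorial, phenyl equatorial, fluoro equatorial): E = 0.00 kcal/mol.
Chair I is the less stable (higher-energy) conformer, and in that chair the ethyl group is axial.

axial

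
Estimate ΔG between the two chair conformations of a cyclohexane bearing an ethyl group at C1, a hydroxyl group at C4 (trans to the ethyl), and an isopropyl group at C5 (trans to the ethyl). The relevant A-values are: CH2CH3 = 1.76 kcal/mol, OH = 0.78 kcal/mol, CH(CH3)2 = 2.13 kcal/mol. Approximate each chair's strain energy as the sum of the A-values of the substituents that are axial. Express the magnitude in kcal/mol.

0.41 kcal/mol

Chair I (ethyl axial, hydroxyl axial, isopropyl equatorial): E = 2.54 kcal/mol.
Chair II (ethyl equatorial, hydroxyl equatorial, isopropyl axial): E = 2.13 kcal/mol.
ΔE = 2.54 − 2.13 = 0.41 kcal/mol; chair II is more stable.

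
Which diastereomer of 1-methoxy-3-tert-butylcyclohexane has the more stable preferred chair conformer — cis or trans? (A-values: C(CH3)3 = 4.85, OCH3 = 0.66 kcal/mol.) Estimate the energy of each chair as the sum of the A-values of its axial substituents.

cis

At 1,3 positions (parity same): cis → (e,e or a,a); trans → (a,e or e,a).
Best chair for cis: E = 0.00 kcal/mol; best chair for trans: E = 0.66 kcal/mol.
The cis isomer is lower by 0.66 kcal/mol.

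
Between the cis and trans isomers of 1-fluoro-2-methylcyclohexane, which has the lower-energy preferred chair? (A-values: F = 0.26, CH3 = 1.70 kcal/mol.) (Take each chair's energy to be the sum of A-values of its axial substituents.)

At 1,2 positions (parity opposite): cis → (a,e or e,a); trans → (e,e or a,a).
Best chair for cis: E = 0.26 kcal/mol; best chair for trans: E = 0.00 kcal/mol.
The trans isomer is lower by 0.26 kcal/mol.

trans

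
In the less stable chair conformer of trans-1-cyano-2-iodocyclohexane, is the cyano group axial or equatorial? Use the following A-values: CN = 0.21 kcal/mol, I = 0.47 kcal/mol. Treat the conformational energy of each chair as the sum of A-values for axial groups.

C1 and C2 have opposite parity, so for the trans isomer the two substituents are e,e in one chair and a,a in the other.
Chair I (cyano axial, iodo axial): E = 0.68 kcal/mol.
Chair II (cyano equatorial, iodo equatorial): E = 0.00 kcal/mol.
Chair I is the less stable (higher-energy) conformer, and in that chair the cyano group is axial.

axial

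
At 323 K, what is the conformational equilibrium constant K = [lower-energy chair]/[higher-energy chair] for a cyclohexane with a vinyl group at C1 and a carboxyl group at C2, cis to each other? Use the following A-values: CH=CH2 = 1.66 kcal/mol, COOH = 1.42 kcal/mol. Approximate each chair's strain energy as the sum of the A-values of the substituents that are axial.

C1 and C2 have opposite parity, so for the cis isomer the two substituents are one axial and one equatorial in each chair.
Chair I (vinyl axial, carboxyl equatorial): E = 1.66 kcal/mol; chair II (vinyl equatorial, carboxyl axial): E = 1.42 kcal/mol.
ΔG = 0.24 kcal/mol between the two chairs.
K = exp(ΔG/RT) with R = 1.987×10⁻³ kcal mol⁻¹ K⁻¹ and T = 323 K gives K ≈ 1.45.

K ≈ 1.45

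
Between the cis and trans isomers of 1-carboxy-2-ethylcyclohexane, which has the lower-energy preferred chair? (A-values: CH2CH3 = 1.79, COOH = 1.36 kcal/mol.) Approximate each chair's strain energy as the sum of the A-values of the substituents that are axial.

At 1,2 positions (parity opposite): cis → (a,e or e,a); trans → (e,e or a,a).
Best chair for cis: E = 1.36 kcal/mol; best chair for trans: E = 0.00 kcal/mol.
The trans isomer is lower by 1.36 kcal/mol.

trans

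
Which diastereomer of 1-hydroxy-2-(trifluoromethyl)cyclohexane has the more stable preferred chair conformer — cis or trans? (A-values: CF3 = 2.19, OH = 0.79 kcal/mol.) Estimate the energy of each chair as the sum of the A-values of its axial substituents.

At 1,2 positions (parity opposite): cis → (a,e or e,a); trans → (e,e or a,a).
Best chair for cis: E = 0.79 kcal/mol; best chair for trans: E = 0.00 kcal/mol.
The trans isomer is lower by 0.79 kcal/mol.

trans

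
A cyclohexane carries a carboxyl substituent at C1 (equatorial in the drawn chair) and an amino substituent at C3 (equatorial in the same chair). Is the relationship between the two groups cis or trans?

cis

C1 and C3 have the same parity, so their axial bonds point in the same direction.
With same-parity carbons, two substituents on the same face are both axial or both equatorial; opposite faces give one of each.
Here the groups are equatorial/equatorial → same face → cis.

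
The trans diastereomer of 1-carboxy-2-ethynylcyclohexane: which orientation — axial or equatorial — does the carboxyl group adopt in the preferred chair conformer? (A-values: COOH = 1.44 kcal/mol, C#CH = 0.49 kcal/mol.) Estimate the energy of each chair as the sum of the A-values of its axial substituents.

equatorial

C1 and C2 have opposite parity, so for the trans isomer the two substituents are e,e in one chair and a,a in the other.
Chair I (carboxyl axial, ethynyl axial): E = 1.93 kcal/mol.
Chair II (carboxyl equatorial, ethynyl equatorial): E = 0.00 kcal/mol.
Chair II is the more stable (lower-energy) conformer, and in that chair the carboxyl group is equatorial.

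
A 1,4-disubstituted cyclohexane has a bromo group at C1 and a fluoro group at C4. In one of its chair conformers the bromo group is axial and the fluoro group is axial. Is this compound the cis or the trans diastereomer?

C1 and C4 have opposite parity, so their axial bonds point in opposite directions.
With opposite-parity carbons, two substituents on the same face are one axial and one equatorial; opposite faces give both axial or both equatorial.
Here the groups are axial/axial → opposite face → trans.

trans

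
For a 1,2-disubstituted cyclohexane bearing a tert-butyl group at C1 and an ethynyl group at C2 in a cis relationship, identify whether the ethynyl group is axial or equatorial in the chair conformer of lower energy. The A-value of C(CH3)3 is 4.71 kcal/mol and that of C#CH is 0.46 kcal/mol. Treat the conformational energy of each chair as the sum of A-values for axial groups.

C1 and C2 have opposite parity, so for the cis isomer the two substituents are one axial and one equatorial in each chair.
Chair I (tert-butyl axial, ethynyl equatorial): E = 4.71 kcal/mol.
Chair II (tert-butyl equatorial, ethynyl axial): E = 0.46 kcal/mol.
Chair II is the more stable (lower-energy) conformer, and in that chair the ethynyl group is axial.

axial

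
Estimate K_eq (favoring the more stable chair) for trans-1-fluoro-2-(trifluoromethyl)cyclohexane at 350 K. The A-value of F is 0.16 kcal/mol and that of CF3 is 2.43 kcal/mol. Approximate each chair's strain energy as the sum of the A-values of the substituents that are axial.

K ≈ 41.4

C1 and C2 have opposite parity, so for the trans isomer the two substituents are e,e in one chair and a,a in the other.
Chair I (fluoro axial, trifluoromethyl axial): E = 2.59 kcal/mol; chair II (fluoro equatorial, trifluoromethyl equatorial): E = 0.00 kcal/mol.
ΔG = 2.59 kcal/mol between the two chairs.
K = exp(ΔG/RT) with R = 1.987×10⁻³ kcal mol⁻¹ K⁻¹ and T = 350 K gives K ≈ 41.4.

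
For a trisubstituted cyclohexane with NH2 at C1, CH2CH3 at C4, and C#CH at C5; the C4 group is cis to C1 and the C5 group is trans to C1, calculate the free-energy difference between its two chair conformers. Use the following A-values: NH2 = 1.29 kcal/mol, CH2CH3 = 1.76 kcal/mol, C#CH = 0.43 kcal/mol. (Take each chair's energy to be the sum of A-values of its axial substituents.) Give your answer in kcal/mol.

Chair I (amino axial, ethyl equatorial, ethynyl equatorial): E = 1.29 kcal/mol.
Chair II (amino equatorial, ethyl axial, ethynyl axial): E = 2.19 kcal/mol.
ΔE = 2.19 − 1.29 = 0.90 kcal/mol; chair I is more stable.

0.90 kcal/mol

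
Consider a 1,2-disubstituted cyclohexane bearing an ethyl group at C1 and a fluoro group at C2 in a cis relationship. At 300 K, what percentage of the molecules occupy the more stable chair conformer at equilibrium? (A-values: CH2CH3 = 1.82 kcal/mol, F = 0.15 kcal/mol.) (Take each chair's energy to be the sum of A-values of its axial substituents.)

C1 and C2 have opposite parity, so for the cis isomer the two substituents are one axial and one equatorial in each chair.
Chair I (ethyl axial, fluoro equatorial): E = 1.82 kcal/mol; chair II (ethyl equatorial, fluoro axial): E = 0.15 kcal/mol.
ΔG = 1.67 kcal/mol between the two chairs.
K = exp(ΔG/RT) with R = 1.987×10⁻³ kcal mol⁻¹ K⁻¹ and T = 300 K gives K ≈ 16.5.
Fraction in the lower-energy chair = K/(K+1) = 94.3%.

94.3%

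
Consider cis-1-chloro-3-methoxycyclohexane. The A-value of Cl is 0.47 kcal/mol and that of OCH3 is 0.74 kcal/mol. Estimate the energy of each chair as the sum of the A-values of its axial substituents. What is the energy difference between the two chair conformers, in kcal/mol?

C1 and C3 have the same parity, so for the cis isomer the two substituents are e,e in one chair and a,a in the other.
Chair I (chloro axial, methoxy axial): E = 1.21 kcal/mol.
Chair II (chloro equatorial, methoxy equatorial): E = 0.00 kcal/mol.
ΔE = 1.21 − 0.00 = 1.21 kcal/mol; chair II is more stable.

1.21 kcal/mol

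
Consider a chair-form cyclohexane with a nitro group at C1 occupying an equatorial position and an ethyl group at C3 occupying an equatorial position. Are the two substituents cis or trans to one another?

C1 and C3 have the same parity, so their axial bonds point in the same direction.
With same-parity carbons, two substituents on the same face are both axial or both equatorial; opposite faces give one of each.
Here the groups are equatorial/equatorial → same face → cis.

cis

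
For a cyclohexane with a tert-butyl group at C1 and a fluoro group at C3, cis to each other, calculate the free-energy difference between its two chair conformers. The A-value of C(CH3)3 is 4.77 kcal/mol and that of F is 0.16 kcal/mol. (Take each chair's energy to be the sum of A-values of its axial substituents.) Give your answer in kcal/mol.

C1 and C3 have the same parity, so for the cis isomer the two substituents are e,e in one chair and a,a in the other.
Chair I (tert-butyl axial, fluoro axial): E = 4.93 kcal/mol.
Chair II (tert-butyl equatorial, fluoro equatorial): E = 0.00 kcal/mol.
ΔE = 4.93 − 0.00 = 4.93 kcal/mol; chair II is more stable.

4.93 kcal/mol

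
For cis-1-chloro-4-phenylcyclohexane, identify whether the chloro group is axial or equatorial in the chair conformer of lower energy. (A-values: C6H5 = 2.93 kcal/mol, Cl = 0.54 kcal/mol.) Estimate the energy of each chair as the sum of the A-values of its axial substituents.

C1 and C4 have opposite parity, so for the cis isomer the two substituents are one axial and one equatorial in each chair.
Chair I (phenyl axial, chloro equatorial): E = 2.93 kcal/mol.
Chair II (phenyl equatorial, chloro axial): E = 0.54 kcal/mol.
Chair II is the more stable (lower-energy) conformer, and in that chair the chloro group is axial.

axial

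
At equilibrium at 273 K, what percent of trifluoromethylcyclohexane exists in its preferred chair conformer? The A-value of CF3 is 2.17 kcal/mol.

98.2%

One chair has the trifluoromethyl group axial (E = 2.17 kcal/mol) and the other has it equatorial (E = 0).
ΔG = 2.17 kcal/mol between the two chairs.
K = exp(ΔG/RT) with R = 1.987×10⁻³ kcal mol⁻¹ K⁻¹ and T = 273 K gives K ≈ 54.6.
Fraction in the lower-energy chair = K/(K+1) = 98.2%.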